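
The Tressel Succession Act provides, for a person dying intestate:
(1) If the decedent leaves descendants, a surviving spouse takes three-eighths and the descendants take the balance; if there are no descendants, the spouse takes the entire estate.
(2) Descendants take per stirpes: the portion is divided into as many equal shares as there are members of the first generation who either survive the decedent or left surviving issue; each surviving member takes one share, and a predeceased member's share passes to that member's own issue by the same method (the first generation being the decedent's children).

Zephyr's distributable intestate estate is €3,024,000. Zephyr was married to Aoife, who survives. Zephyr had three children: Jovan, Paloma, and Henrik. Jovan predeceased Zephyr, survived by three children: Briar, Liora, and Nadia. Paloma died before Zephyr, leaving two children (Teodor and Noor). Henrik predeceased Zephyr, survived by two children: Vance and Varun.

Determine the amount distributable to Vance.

Aoife takes three-eighths of €3,024,000 = €1,134,000. The remaining €1,890,000 passes to the descendants.
The descendants' portion (€1,890,000) is divided into 3 shares of €630,000: Jovan's €630,000 share passes to Jovan's issue; Paloma's €630,000 share passes to Paloma's issue; Henrik's €630,000 share passes to Henrik's issue.
Jovan's share (€630,000) is divided into 3 shares of €210,000: Briar, Liora, and Nadia each take €210,000.
Paloma's share (€630,000) is divided into 2 shares of €315,000: Teodor and Noor each take €315,000.
Henrik's share (€630,000) is divided into 2 shares of €315,000: Vance and Varun each take €315,000.

Vance receives €315,000.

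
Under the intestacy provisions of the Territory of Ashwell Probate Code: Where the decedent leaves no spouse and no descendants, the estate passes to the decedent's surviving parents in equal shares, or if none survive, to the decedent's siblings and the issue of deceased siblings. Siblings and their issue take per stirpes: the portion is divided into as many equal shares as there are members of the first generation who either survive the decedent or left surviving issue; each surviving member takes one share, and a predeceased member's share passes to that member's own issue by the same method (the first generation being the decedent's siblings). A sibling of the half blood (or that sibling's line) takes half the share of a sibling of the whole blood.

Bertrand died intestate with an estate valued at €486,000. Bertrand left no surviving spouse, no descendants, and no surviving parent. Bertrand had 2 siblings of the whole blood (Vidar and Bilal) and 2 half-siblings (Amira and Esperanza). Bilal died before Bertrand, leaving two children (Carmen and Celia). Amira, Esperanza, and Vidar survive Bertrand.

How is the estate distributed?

Amira: €81,000; Esperanza: €81,000; Vidar: €162,000; Carmen: €81,000; Celia: €81,000

The entire €486,000 passes to the siblings and their issue.
Counting each half-blood sibling's line as half a unit, there are 3 units in €486,000, so one unit is €162,000. Whole-blood lines (Vidar and Bilal) take €162,000 each; half-blood lines (Amira and Esperanza) take €81,000 each.
Bilal's share (€162,000) is divided into 2 shares of €81,000: Carmen and Celia each take €81,000.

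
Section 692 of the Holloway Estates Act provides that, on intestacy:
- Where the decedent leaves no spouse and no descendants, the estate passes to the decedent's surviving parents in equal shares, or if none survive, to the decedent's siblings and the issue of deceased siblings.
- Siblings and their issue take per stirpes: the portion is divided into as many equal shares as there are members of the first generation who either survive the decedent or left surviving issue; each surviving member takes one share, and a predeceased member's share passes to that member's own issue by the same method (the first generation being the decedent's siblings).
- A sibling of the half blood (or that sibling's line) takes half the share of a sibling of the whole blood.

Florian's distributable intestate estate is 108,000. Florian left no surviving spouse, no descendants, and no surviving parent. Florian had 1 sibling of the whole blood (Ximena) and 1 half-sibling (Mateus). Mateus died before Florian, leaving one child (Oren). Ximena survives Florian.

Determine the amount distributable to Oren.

Oren receives 36,000.

The entire 108,000 passes to the siblings and their issue.
Counting each half-blood sibling's line as half a unit, there are 3/2 units in 108,000, so one unit is 72,000. Whole-blood lines (Ximena) take 72,000 each; half-blood lines (Mateus) take 36,000 each.
Mateus's share (36,000) passes entirely to Oren.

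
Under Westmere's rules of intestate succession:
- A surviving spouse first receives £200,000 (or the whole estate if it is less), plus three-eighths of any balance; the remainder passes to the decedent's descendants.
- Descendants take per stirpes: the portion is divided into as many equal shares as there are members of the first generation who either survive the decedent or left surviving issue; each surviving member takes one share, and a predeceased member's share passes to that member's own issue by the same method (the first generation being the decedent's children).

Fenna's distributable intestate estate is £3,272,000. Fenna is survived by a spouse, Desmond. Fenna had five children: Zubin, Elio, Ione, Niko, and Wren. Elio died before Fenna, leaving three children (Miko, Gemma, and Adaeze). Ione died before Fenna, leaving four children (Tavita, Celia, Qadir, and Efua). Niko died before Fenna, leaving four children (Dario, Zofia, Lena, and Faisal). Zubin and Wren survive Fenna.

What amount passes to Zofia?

Desmond first takes £200,000, leaving a balance of £3,072,000. Desmond then takes three-eighths of the balance (£1,152,000), for a total of £1,352,000. The remaining £1,920,000 passes to the descendants.
The descendants' portion (£1,920,000) is divided into 5 shares of £384,000: Zubin and Wren each take £384,000; Elio's £384,000 share passes to Elio's issue; Ione's £384,000 share passes to Ione's issue; Niko's £384,000 share passes to Niko's issue.
Elio's share (£384,000) is divided into 3 shares of £128,000: Miko, Gemma, and Adaeze each take £128,000.
Ione's share (£384,000) is divided into 4 shares of £96,000: Tavita, Celia, Qadir, and Efua each take £96,000.
Niko's share (£384,000) is divided into 4 shares of £96,000: Dario, Zofia, Lena, and Faisal each take £96,000.

Zofia receives £96,000.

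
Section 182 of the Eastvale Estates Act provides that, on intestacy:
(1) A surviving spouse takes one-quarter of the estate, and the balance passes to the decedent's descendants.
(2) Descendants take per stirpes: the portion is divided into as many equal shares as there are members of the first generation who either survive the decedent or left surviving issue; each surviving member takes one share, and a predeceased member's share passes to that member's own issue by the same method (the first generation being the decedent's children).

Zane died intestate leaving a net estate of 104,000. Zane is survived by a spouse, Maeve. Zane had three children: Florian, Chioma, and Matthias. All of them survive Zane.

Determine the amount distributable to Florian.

Maeve takes one-quarter of 104,000 = 26,000. The remaining 78,000 passes to the descendants.
The descendants' portion (78,000) is divided into 3 shares of 26,000: Florian, Chioma, and Matthias each take 26,000.

Florian receives 26,000.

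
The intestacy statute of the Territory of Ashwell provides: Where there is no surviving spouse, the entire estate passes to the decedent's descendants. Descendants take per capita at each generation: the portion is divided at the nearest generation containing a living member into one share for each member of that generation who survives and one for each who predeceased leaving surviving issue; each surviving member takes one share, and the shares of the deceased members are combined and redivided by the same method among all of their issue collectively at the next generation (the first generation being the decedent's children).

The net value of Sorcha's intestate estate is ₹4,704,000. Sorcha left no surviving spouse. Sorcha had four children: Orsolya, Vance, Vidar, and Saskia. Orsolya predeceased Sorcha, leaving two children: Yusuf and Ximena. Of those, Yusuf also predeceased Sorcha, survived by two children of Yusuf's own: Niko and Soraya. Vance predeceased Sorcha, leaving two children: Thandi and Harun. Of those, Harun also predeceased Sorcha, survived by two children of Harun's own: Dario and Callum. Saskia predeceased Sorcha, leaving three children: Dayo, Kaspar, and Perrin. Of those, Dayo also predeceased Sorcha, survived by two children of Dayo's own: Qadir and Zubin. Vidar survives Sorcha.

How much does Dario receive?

The entire ₹4,704,000 passes to the descendants.
That amount (₹4,704,000) is divided at the children's generation into 4 shares of ₹1,176,000. Vidar takes ₹1,176,000. The 3 shares of the deceased (Orsolya, Vance, and Saskia) are combined into a pool of ₹3,528,000.
That pool (₹3,528,000) is divided at the grandchildren's generation into 7 shares of ₹504,000. Ximena, Thandi, Kaspar, and Perrin each take ₹504,000. The 3 shares of the deceased (Yusuf, Harun, and Dayo) are combined into a pool of ₹1,512,000.
That pool (₹1,512,000) is divided at the great-grandchildren's generation equally among Niko, Soraya, Dario, Callum, Qadir, and Zubin: ₹252,000 each.

Dario receives ₹252,000.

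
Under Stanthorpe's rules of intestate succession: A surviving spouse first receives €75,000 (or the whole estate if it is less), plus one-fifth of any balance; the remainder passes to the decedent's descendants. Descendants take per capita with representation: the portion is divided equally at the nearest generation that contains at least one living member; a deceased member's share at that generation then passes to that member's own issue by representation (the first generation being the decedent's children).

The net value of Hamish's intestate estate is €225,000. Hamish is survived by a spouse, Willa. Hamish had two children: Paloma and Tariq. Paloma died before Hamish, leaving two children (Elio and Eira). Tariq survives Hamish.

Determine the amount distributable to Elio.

Elio receives €30,000.

Willa first takes €75,000, leaving a balance of €150,000. Willa then takes one-fifth of the balance (€30,000), for a total of €105,000. The remaining €120,000 passes to the descendants.
The descendants' portion (€120,000) is divided into 2 shares of €60,000: Tariq takes €60,000; Paloma's €60,000 share passes to Paloma's issue.
Paloma's share (€60,000) is divided into 2 shares of €30,000: Elio and Eira each take €30,000.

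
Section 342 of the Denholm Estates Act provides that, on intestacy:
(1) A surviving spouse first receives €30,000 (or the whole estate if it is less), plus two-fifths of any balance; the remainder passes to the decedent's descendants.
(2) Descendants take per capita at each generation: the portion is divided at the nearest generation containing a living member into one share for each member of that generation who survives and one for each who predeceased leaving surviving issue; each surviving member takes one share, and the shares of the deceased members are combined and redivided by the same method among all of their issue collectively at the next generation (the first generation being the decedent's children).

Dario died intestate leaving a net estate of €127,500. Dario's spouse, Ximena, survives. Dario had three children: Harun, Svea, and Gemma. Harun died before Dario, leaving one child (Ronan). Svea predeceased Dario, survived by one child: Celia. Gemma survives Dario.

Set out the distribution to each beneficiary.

Ximena: €69,000; Ronan: €19,500; Celia: €19,500; Gemma: €19,500

Ximena first takes €30,000, leaving a balance of €97,500. Ximena then takes two-fifths of the balance (€39,000), for a total of €69,000. The remaining €58,500 passes to the descendants.
The descendants' portion (€58,500) is divided at the children's generation into 3 shares of €19,500. Gemma takes €19,500. The 2 shares of the deceased (Harun and Svea) are combined into a pool of €39,000.
That pool (€39,000) is divided at the grandchildren's generation equally among Ronan and Celia: €19,500 each.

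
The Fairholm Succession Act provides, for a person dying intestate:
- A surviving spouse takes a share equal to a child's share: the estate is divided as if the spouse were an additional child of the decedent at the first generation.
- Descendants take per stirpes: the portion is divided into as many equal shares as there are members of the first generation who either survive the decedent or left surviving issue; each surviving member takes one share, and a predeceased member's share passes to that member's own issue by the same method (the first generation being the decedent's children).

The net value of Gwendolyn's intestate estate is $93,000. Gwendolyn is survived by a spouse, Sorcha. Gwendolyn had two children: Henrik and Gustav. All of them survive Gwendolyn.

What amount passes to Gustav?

Gustav receives $31,000.

The spouse counts as an additional share at the children's level, so there are 3 primary shares of $31,000. Sorcha takes one such share ($31,000).
The children's combined portion ($62,000) is divided into 2 shares of $31,000: Henrik and Gustav each take $31,000.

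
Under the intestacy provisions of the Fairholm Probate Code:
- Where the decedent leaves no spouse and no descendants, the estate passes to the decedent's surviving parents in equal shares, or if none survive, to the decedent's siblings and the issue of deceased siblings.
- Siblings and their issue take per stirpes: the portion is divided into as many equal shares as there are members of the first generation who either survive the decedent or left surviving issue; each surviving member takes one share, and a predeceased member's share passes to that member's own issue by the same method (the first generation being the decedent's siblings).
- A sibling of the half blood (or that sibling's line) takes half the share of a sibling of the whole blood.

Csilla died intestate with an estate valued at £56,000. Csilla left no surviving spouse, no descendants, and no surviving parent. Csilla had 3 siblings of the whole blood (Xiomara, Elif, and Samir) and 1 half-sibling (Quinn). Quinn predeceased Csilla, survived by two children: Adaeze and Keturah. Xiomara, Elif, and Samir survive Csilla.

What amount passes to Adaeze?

The entire £56,000 passes to the siblings and their issue.
Counting each half-blood sibling's line as half a unit, there are 7/2 units in £56,000, so one unit is £16,000. Whole-blood lines (Xiomara, Elif, and Samir) take £16,000 each; half-blood lines (Quinn) take £8,000 each.
Quinn's share (£8,000) is divided into 2 shares of £4,000: Adaeze and Keturah each take £4,000.

Adaeze receives £4,000.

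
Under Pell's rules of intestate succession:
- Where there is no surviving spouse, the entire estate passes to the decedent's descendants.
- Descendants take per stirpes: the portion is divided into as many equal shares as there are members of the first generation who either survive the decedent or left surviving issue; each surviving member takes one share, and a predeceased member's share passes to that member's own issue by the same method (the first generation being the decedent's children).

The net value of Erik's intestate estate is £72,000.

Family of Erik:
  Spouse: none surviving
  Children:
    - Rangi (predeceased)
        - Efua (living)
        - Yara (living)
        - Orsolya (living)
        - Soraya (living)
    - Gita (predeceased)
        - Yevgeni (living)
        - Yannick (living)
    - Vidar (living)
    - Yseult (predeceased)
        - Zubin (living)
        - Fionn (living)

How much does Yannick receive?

The entire £72,000 passes to the descendants.
That amount (£72,000) is divided into 4 shares of £18,000: Vidar takes £18,000; Rangi's £18,000 share passes to Rangi's issue; Gita's £18,000 share passes to Gita's issue; Yseult's £18,000 share passes to Yseult's issue.
Rangi's share (£18,000) is divided into 4 shares of £4,500: Efua, Yara, Orsolya, and Soraya each take £4,500.
Gita's share (£18,000) is divided into 2 shares of £9,000: Yevgeni and Yannick each take £9,000.
Yseult's share (£18,000) is divided into 2 shares of £9,000: Zubin and Fionn each take £9,000.

Yannick receives £9,000.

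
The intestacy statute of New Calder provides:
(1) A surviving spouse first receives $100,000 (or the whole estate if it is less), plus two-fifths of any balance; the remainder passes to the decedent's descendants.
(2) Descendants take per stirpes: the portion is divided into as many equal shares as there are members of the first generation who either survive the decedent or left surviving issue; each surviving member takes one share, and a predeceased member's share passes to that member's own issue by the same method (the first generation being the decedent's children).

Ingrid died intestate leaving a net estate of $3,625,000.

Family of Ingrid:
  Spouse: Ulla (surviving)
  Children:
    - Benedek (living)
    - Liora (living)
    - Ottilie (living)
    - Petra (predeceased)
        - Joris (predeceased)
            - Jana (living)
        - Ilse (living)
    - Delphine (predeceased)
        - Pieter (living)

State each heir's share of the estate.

Ulla first takes $100,000, leaving a balance of $3,525,000. Ulla then takes two-fifths of the balance ($1,410,000), for a total of $1,510,000. The remaining $2,115,000 passes to the descendants.
The descendants' portion ($2,115,000) is divided into 5 shares of $423,000: Benedek, Liora, and Ottilie each take $423,000; Petra's $423,000 share passes to Petra's issue; Delphine's $423,000 share passes to Delphine's issue.
Petra's share ($423,000) is divided into 2 shares of $211,500: Ilse takes $211,500; Joris's $211,500 share passes to Joris's issue.
Joris's share ($211,500) passes entirely to Jana.
Delphine's share ($423,000) passes entirely to Pieter.

Ulla: $1,510,000; Benedek: $423,000; Liora: $423,000; Ottilie: $423,000; Jana: $211,500; Ilse: $211,500; Pieter: $423,000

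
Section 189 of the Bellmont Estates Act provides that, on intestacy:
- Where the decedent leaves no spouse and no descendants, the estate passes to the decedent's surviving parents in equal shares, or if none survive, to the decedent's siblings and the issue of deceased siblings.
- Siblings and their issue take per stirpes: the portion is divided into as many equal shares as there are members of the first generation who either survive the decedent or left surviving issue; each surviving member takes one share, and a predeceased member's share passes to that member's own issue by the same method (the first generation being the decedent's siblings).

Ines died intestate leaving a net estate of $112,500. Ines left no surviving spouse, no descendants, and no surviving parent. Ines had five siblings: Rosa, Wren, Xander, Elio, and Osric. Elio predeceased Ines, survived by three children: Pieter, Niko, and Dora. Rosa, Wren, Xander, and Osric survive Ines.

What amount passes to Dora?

The entire $112,500 passes to the siblings and their issue.
That amount ($112,500) is divided into 5 shares of $22,500: Rosa, Wren, Xander, and Osric each take $22,500; Elio's $22,500 share passes to Elio's issue.
Elio's share ($22,500) is divided into 3 shares of $7,500: Pieter, Niko, and Dora each take $7,500.

Dora receives $7,500.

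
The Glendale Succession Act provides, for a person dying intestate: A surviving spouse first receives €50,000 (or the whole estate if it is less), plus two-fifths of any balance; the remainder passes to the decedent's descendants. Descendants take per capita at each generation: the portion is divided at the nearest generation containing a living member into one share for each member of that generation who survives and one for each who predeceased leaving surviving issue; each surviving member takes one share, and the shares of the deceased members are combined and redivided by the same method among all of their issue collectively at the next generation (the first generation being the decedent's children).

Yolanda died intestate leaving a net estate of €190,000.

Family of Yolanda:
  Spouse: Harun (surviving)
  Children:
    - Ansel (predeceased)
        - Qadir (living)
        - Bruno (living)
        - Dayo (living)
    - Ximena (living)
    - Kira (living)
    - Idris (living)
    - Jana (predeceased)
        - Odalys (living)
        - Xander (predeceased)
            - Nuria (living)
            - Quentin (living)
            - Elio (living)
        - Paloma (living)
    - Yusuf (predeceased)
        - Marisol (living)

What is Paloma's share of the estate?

Harun first takes €50,000, leaving a balance of €140,000. Harun then takes two-fifths of the balance (€56,000), for a total of €106,000. The remaining €84,000 passes to the descendants.
The descendants' portion (€84,000) is divided at the children's generation into 6 shares of €14,000. Ximena, Kira, and Idris each take €14,000. The 3 shares of the deceased (Ansel, Jana, and Yusuf) are combined into a pool of €42,000.
That pool (€42,000) is divided at the grandchildren's generation into 7 shares of €6,000. Qadir, Bruno, Dayo, Odalys, Paloma, and Marisol each take €6,000. The remaining share for the deceased Xander (€6,000) is carried to the next generation.
That pool (€6,000) is divided at the great-grandchildren's generation equally among Nuria, Quentin, and Elio: €2,000 each.

Paloma receives €6,000.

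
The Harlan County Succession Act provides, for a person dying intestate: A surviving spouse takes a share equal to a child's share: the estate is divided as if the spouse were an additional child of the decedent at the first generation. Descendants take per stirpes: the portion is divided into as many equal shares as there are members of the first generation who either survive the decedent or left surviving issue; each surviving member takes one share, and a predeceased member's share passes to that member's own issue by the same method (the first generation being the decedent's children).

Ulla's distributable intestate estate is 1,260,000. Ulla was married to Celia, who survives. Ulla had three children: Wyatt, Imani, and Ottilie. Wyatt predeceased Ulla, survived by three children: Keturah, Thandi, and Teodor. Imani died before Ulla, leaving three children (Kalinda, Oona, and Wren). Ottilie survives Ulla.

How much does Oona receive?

Oona receives 105,000.

The spouse counts as an additional share at the children's level, so there are 4 primary shares of 315,000. Celia takes one such share (315,000).
The children's combined portion (945,000) is divided into 3 shares of 315,000: Ottilie takes 315,000; Wyatt's 315,000 share passes to Wyatt's issue; Imani's 315,000 share passes to Imani's issue.
Wyatt's share (315,000) is divided into 3 shares of 105,000: Keturah, Thandi, and Teodor each take 105,000.
Imani's share (315,000) is divided into 3 shares of 105,000: Kalinda, Oona, and Wren each take 105,000.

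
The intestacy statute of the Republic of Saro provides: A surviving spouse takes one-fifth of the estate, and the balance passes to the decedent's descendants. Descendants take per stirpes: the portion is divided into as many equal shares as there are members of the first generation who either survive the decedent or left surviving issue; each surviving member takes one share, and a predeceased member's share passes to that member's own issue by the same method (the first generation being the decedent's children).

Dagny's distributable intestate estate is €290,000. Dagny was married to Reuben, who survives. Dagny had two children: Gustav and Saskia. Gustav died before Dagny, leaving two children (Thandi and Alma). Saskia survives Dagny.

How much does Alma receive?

Alma receives €58,000.

Reuben takes one-fifth of €290,000 = €58,000. The remaining €232,000 passes to the descendants.
The descendants' portion (€232,000) is divided into 2 shares of €116,000: Saskia takes €116,000; Gustav's €116,000 share passes to Gustav's issue.
Gustav's share (€116,000) is divided into 2 shares of €58,000: Thandi and Alma each take €58,000.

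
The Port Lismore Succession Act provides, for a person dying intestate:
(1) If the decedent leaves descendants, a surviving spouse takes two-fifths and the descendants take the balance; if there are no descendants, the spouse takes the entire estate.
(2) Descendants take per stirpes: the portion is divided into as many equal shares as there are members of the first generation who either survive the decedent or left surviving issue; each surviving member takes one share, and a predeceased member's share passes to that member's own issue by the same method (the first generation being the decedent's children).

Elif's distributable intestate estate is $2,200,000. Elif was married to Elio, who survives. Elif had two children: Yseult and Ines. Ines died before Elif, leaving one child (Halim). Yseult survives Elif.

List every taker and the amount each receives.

Elio takes two-fifths of $2,200,000 = $880,000. The remaining $1,320,000 passes to the descendants.
The descendants' portion ($1,320,000) is divided into 2 shares of $660,000: Yseult takes $660,000; Ines's $660,000 share passes to Ines's issue.
Ines's share ($660,000) passes entirely to Halim.

Elio: $880,000; Yseult: $660,000; Halim: $660,000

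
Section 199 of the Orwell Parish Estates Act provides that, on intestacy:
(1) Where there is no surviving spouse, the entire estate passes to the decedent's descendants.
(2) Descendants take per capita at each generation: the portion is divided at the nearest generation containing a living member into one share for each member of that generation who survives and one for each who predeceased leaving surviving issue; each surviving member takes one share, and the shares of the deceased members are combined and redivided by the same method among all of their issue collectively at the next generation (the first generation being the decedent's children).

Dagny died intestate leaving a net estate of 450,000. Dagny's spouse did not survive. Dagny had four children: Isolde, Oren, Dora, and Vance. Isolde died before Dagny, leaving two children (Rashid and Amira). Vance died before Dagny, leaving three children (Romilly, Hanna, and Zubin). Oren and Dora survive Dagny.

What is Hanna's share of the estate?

The entire 450,000 passes to the descendants.
That amount (450,000) is divided at the children's generation into 4 shares of 112,500. Oren and Dora each take 112,500. The 2 shares of the deceased (Isolde and Vance) are combined into a pool of 225,000.
That pool (225,000) is divided at the grandchildren's generation equally among Rashid, Amira, Romilly, Hanna, and Zubin: 45,000 each.

Hanna receives 45,000.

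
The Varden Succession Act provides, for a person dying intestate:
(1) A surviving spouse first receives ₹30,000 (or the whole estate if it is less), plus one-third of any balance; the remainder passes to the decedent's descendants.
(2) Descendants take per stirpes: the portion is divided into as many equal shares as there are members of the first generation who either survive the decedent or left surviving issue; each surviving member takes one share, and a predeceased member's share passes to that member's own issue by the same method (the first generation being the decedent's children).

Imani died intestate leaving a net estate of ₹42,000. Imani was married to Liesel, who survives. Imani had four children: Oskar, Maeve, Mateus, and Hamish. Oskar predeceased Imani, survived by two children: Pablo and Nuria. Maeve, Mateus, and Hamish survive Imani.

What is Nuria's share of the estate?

Nuria receives ₹1,000.

Liesel first takes ₹30,000, leaving a balance of ₹12,000. Liesel then takes one-third of the balance (₹4,000), for a total of ₹34,000. The remaining ₹8,000 passes to the descendants.
The descendants' portion (₹8,000) is divided into 4 shares of ₹2,000: Maeve, Mateus, and Hamish each take ₹2,000; Oskar's ₹2,000 share passes to Oskar's issue.
Oskar's share (₹2,000) is divided into 2 shares of ₹1,000: Pablo and Nuria each take ₹1,000.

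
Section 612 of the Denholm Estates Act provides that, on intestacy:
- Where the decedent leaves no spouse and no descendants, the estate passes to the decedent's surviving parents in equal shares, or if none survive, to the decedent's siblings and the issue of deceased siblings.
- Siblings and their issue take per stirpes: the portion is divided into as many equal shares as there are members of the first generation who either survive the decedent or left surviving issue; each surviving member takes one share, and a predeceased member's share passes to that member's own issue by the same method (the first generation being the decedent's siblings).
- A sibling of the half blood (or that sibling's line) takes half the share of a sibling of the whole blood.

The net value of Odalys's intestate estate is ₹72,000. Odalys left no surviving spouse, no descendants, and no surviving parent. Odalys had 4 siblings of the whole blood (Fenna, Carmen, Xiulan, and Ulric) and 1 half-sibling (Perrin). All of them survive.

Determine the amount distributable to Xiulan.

Xiulan receives ₹16,000.

The entire ₹72,000 passes to the siblings and their issue.
Counting each half-blood sibling's line as half a unit, there are 9/2 units in ₹72,000, so one unit is ₹16,000. Whole-blood lines (Fenna, Carmen, Xiulan, and Ulric) take ₹16,000 each; half-blood lines (Perrin) take ₹8,000 each.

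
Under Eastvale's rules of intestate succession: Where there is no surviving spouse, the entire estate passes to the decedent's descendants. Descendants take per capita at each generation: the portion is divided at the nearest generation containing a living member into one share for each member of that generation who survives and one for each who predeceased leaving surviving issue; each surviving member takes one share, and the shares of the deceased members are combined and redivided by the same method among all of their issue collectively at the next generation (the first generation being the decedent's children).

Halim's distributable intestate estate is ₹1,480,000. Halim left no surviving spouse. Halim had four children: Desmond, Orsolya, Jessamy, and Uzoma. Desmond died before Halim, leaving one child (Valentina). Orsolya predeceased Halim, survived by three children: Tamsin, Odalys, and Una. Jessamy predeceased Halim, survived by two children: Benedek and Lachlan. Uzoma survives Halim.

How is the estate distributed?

Valentina: ₹185,000; Tamsin: ₹185,000; Odalys: ₹185,000; Una: ₹185,000; Benedek: ₹185,000; Lachlan: ₹185,000; Uzoma: ₹370,000

The entire ₹1,480,000 passes to the descendants.
That amount (₹1,480,000) is divided at the children's generation into 4 shares of ₹370,000. Uzoma takes ₹370,000. The 3 shares of the deceased (Desmond, Orsolya, and Jessamy) are combined into a pool of ₹1,110,000.
That pool (₹1,110,000) is divided at the grandchildren's generation equally among Valentina, Tamsin, Odalys, Una, Benedek, and Lachlan: ₹185,000 each.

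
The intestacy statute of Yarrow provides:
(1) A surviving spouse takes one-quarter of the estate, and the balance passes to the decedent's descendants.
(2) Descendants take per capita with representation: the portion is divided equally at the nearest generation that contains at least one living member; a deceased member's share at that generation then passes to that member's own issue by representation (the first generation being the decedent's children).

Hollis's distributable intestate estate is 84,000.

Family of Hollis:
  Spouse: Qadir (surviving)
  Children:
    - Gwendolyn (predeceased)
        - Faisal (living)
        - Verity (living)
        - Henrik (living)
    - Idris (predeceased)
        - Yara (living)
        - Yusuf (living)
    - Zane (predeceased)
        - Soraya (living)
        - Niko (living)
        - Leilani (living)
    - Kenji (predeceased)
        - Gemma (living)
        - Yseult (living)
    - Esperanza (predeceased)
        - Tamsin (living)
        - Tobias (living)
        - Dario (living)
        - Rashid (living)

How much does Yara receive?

Qadir takes one-quarter of 84,000 = 21,000. The remaining 63,000 passes to the descendants.
No child survives, so the initial division is made at the grandchildren's generation.
The descendants' portion (63,000) is divided into 14 shares of 4,500: Faisal, Verity, Henrik, Yara, Yusuf, Soraya, Niko, Leilani, Gemma, Yseult, Tamsin, Tobias, Dario, and Rashid each take 4,500.

Yara receives 4,500.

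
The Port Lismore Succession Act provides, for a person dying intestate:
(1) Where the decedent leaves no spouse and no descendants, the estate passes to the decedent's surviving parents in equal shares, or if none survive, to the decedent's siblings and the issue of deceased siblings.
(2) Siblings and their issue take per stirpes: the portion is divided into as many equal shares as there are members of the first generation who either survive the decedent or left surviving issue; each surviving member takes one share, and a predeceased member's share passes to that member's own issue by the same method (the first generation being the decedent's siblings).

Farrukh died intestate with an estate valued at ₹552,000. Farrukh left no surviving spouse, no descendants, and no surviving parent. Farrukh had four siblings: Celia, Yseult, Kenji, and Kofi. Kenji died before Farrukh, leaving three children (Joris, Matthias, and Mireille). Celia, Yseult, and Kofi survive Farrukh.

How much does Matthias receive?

The entire ₹552,000 passes to the siblings and their issue.
That amount (₹552,000) is divided into 4 shares of ₹138,000: Celia, Yseult, and Kofi each take ₹138,000; Kenji's ₹138,000 share passes to Kenji's issue.
Kenji's share (₹138,000) is divided into 3 shares of ₹46,000: Joris, Matthias, and Mireille each take ₹46,000.

Matthias receives ₹46,000.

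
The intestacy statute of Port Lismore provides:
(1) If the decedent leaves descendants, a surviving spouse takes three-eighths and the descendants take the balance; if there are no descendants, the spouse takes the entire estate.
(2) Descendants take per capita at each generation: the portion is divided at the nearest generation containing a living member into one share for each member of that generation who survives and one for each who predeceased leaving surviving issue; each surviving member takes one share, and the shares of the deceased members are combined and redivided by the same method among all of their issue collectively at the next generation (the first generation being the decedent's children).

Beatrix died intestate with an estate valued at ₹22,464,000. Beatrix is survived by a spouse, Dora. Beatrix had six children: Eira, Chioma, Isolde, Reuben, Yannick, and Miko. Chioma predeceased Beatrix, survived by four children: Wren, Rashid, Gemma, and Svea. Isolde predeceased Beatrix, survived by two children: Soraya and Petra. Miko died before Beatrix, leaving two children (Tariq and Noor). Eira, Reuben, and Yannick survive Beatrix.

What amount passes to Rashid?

Rashid receives ₹877,500.

Dora takes three-eighths of ₹22,464,000 = ₹8,424,000. The remaining ₹14,040,000 passes to the descendants.
The descendants' portion (₹14,040,000) is divided at the children's generation into 6 shares of ₹2,340,000. Eira, Reuben, and Yannick each take ₹2,340,000. The 3 shares of the deceased (Chioma, Isolde, and Miko) are combined into a pool of ₹7,020,000.
That pool (₹7,020,000) is divided at the grandchildren's generation equally among Wren, Rashid, Gemma, Svea, Soraya, Petra, Tariq, and Noor: ₹877,500 each.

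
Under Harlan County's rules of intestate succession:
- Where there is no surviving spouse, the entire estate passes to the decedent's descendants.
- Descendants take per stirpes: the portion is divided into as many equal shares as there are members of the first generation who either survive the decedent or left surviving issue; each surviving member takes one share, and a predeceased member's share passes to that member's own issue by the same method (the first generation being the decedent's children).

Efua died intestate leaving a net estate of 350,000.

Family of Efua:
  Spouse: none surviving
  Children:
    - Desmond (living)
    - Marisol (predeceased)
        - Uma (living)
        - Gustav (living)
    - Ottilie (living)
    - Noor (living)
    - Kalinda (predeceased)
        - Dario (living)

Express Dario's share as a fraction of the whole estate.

Dario receives 1/5 of the estate.

The entire 350,000 passes to the descendants.
That amount (350,000) is divided into 5 shares of 70,000: Desmond, Ottilie, and Noor each take 70,000; Marisol's 70,000 share passes to Marisol's issue; Kalinda's 70,000 share passes to Kalinda's issue.
Marisol's share (70,000) is divided into 2 shares of 35,000: Uma and Gustav each take 35,000.
Kalinda's share (70,000) passes entirely to Dario.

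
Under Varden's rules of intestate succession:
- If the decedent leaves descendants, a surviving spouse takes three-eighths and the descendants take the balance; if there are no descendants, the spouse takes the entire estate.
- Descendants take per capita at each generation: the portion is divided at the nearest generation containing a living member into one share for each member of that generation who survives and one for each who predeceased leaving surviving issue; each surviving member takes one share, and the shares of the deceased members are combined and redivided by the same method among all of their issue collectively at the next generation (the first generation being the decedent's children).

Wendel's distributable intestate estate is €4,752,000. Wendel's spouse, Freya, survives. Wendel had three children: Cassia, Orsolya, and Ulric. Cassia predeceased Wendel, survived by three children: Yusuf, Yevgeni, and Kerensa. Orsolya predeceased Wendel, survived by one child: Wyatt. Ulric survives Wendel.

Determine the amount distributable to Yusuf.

Freya takes three-eighths of €4,752,000 = €1,782,000. The remaining €2,970,000 passes to the descendants.
The descendants' portion (€2,970,000) is divided at the children's generation into 3 shares of €990,000. Ulric takes €990,000. The 2 shares of the deceased (Cassia and Orsolya) are combined into a pool of €1,980,000.
That pool (€1,980,000) is divided at the grandchildren's generation equally among Yusuf, Yevgeni, Kerensa, and Wyatt: €495,000 each.

Yusuf receives €495,000.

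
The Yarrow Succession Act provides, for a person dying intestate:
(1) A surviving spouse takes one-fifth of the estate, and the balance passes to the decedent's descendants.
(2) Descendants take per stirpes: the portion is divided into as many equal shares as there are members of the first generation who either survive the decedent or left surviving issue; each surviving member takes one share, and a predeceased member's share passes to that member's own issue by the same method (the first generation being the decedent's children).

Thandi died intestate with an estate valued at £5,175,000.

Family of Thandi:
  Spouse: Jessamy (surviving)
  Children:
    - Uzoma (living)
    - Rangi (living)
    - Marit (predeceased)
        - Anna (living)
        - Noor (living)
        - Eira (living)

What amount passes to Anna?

Jessamy takes one-fifth of £5,175,000 = £1,035,000. The remaining £4,140,000 passes to the descendants.
The descendants' portion (£4,140,000) is divided into 3 shares of £1,380,000: Uzoma and Rangi each take £1,380,000; Marit's £1,380,000 share passes to Marit's issue.
Marit's share (£1,380,000) is divided into 3 shares of £460,000: Anna, Noor, and Eira each take £460,000.

Anna receives £460,000.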